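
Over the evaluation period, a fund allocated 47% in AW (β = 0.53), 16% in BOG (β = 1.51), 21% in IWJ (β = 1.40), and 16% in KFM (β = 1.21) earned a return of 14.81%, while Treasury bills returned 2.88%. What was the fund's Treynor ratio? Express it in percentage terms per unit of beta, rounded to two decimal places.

12.19%

β_P = 0.47×0.53 + 0.16×1.51 + 0.21×1.40 + 0.16×1.21 = 0.9783
Treynor = (R_P − R_f) / β_P = (14.81% − 2.88%) / 0.9783 = 11.93% / 0.9783 = 12.19%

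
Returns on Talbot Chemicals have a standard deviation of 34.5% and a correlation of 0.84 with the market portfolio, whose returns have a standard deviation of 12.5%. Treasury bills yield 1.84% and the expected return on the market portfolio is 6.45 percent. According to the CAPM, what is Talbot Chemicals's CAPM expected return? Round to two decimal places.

β = ρ × σ_i / σ_m = 0.84 × 34.5% / 12.5% = 2.3184
MRP = 6.45% − 1.84% = 4.61%
E(R) = 1.84% + 2.3184 × 4.61% = 12.53%

12.53%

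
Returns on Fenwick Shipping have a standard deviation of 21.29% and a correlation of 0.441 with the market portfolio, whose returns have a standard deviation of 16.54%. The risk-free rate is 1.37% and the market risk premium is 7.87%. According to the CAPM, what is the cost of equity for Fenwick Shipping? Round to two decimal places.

β = ρ × σ_i / σ_m = 0.441 × 21.29% / 16.54% = 0.5676
E(R) = 1.37% + 0.5676 × 7.87% = 5.84%

5.84%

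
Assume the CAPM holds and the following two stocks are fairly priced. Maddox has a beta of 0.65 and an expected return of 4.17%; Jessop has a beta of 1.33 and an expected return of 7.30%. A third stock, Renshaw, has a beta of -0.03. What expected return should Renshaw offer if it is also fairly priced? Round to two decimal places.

MRP (SML slope) = (7.30% − 4.17%) / (1.33 − 0.65) = 3.13% / 0.68 = 4.6029%
R_f (intercept) = 4.17% − 0.65 × 4.6029% = 1.1781%
E(R_Renshaw) = R_f + β × MRP = 1.1781% + -0.03 × 4.6029% = 1.04%

1.04%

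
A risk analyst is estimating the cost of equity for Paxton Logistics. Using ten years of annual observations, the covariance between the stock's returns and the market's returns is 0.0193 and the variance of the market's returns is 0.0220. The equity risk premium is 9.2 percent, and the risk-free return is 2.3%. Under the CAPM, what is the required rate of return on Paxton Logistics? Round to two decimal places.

10.37%

β = Cov(R_i, R_m) / Var(R_m) = 0.0193 / 0.0220 = 0.8773
E(R) = R_f + β × MRP = 2.3% + 0.8773 × 9.2% = 10.37%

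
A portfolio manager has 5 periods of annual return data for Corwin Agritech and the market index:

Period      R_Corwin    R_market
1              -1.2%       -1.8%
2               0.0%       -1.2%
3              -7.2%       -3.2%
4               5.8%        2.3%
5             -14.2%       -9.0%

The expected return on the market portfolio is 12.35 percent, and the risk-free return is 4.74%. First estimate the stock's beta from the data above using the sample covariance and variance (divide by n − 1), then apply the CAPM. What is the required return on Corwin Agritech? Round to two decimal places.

18.52%

Mean R_i = (-1.2 + 0.0 − 7.2 + 5.8 − 14.2) / 5 = -3.3600%
Mean R_m = (-1.8 − 1.2 − 3.2 + 2.3 − 9.0) / 5 = -2.5800%
Σ(R_i − R̄_i)(R_m − R̄_m) = 122.9960  ⇒  Cov = 122.9960 / 4 = 30.7490
Σ(R_m − R̄_m)² = 67.9280  ⇒  Var(R_m) = 67.9280 / 4 = 16.9820
β = Cov / Var(R_m) = 30.7490 / 16.9820 = 1.8107
MRP = 12.35% − 4.74% = 7.61%
E(R) = R_f + β × MRP = 4.74% + 1.8107 × 7.61% = 18.52%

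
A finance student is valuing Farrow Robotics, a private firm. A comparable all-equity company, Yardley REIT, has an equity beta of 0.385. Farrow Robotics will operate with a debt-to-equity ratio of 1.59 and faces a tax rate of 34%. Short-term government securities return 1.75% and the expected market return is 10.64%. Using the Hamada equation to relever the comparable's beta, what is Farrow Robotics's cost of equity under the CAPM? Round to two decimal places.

β_L = β_U × [1 + (1 − t)(D/E)] = 0.385 × [1 + (1 − 0.34) × 1.59]
    = 0.385 × [1 + 0.66 × 1.59] = 0.385 × 2.0494 = 0.7890
MRP = 10.64% − 1.75% = 8.89%
E(R) = R_f + β_L × MRP = 1.75% + 0.7890 × 8.89% = 8.76%

8.76%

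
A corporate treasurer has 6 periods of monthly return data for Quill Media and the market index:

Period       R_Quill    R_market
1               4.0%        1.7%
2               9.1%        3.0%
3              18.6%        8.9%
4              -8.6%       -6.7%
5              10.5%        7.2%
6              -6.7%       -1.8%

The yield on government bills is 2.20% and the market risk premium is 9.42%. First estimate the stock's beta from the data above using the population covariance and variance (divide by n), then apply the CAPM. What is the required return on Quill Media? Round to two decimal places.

18.66%

Mean R_i = (4.0 + 9.1 + 18.6 − 8.6 + 10.5 − 6.7) / 6 = 4.4833%
Mean R_m = (1.7 + 3.0 + 8.9 − 6.7 + 7.2 − 1.8) / 6 = 2.0500%
Σ(R_i − R̄_i)(R_m − R̄_m) = 289.7750  ⇒  Cov = 289.7750 / 6 = 48.2958
Σ(R_m − R̄_m)² = 165.8550  ⇒  Var(R_m) = 165.8550 / 6 = 27.6425
β = Cov / Var(R_m) = 48.2958 / 27.6425 = 1.7472
E(R) = R_f + β × MRP = 2.20% + 1.7472 × 9.42% = 18.66%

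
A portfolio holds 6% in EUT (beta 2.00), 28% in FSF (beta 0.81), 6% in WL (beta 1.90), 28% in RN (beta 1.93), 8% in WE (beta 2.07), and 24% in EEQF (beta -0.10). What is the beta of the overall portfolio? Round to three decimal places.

1.143

β_P = Σ w_i β_i = 0.06×2.00 + 0.28×0.81 + 0.06×1.90 + 0.28×1.93 + 0.08×2.07 + 0.24×-0.10 = 1.1428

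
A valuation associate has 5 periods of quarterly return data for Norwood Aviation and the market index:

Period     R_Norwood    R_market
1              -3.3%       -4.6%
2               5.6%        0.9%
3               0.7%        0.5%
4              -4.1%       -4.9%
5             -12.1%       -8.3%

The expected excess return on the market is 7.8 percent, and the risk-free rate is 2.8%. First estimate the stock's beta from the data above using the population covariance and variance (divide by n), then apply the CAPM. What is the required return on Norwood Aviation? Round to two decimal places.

15.24%

Mean R_i = (-3.3 + 5.6 + 0.7 − 4.1 − 12.1) / 5 = -2.6400%
Mean R_m = (-4.6 + 0.9 + 0.5 − 4.9 − 8.3) / 5 = -3.2800%
Σ(R_i − R̄_i)(R_m − R̄_m) = 97.7940  ⇒  Cov = 97.7940 / 5 = 19.5588
Σ(R_m − R̄_m)² = 61.3280  ⇒  Var(R_m) = 61.3280 / 5 = 12.2656
β = Cov / Var(R_m) = 19.5588 / 12.2656 = 1.5946
E(R) = R_f + β × MRP = 2.8% + 1.5946 × 7.8% = 15.24%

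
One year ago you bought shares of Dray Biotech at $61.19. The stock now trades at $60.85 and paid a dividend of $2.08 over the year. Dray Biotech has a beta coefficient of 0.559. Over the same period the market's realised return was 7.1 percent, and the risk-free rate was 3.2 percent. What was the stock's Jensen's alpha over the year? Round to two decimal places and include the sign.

Realised HPR = (P1 + D1 − P0) / P0 = (60.85 + 2.08 − 61.19) / 61.19 = 1.74 / 61.19 = 2.8436%
MRP = 7.1% − 3.2% = 3.90%
CAPM required = R_f + β·MRP = 3.2% + 0.559 × 3.9% = 5.3801%
α = realised − required = 2.8436% − 5.3801% = -2.54%

-2.54%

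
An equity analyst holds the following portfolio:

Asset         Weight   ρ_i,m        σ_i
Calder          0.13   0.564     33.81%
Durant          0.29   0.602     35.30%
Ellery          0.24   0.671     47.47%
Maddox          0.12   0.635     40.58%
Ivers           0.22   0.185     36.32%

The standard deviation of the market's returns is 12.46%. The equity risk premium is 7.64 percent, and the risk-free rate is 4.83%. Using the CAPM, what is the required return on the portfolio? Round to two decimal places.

β_Calder = 0.564 × 33.81% / 12.46% = 1.5304
β_Durant = 0.602 × 35.30% / 12.46% = 1.7055
β_Ellery = 0.671 × 47.47% / 12.46% = 2.5564
β_Maddox = 0.635 × 40.58% / 12.46% = 2.0681
β_Ivers = 0.185 × 36.32% / 12.46% = 0.5393
β_P = Σ w_i β_i = 0.13×1.5304 + 0.29×1.7055 + 0.24×2.5564 + 0.12×2.0681 + 0.22×0.5393 = 1.6739
E(R_P) = R_f + β_P × MRP = 4.83% + 1.6739 × 7.64% = 17.62%

17.62%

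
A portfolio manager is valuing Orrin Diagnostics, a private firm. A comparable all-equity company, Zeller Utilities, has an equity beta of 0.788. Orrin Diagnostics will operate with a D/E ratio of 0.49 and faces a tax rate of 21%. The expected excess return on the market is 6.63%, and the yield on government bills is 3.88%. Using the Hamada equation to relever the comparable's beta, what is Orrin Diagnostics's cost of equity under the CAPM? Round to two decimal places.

11.13%

β_L = β_U × [1 + (1 − t)(D/E)] = 0.788 × [1 + (1 − 0.21) × 0.49]
    = 0.788 × [1 + 0.79 × 0.49] = 0.788 × 1.3871 = 1.0930
E(R) = R_f + β_L × MRP = 3.88% + 1.0930 × 6.63% = 11.13%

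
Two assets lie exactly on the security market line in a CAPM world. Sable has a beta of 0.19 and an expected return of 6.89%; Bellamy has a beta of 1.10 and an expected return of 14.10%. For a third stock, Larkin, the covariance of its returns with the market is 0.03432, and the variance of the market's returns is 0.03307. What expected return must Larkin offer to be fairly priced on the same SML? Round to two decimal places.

MRP = (14.10% − 6.89%) / (1.10 − 0.19) = 7.9231%
R_f = 6.89% − 0.19 × 7.9231% = 5.3846%
β_Larkin = Cov / Var(R_m) = 0.03432 / 0.03307 = 1.0378
E(R_Larkin) = R_f + β × MRP = 5.3846% + 1.0378 × 7.9231% = 13.61%

13.61%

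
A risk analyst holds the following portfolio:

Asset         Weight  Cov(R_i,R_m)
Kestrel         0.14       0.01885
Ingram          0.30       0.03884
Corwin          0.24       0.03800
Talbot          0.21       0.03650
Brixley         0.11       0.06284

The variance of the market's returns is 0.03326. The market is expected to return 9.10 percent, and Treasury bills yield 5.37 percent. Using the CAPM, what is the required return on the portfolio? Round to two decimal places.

9.63%

β_Kestrel = 0.01885 / 0.03326 = 0.5667
β_Ingram = 0.03884 / 0.03326 = 1.1678
β_Corwin = 0.03800 / 0.03326 = 1.1425
β_Talbot = 0.03650 / 0.03326 = 1.0974
β_Brixley = 0.06284 / 0.03326 = 1.8894
β_P = Σ w_i β_i = 0.14×0.5667 + 0.30×1.1678 + 0.24×1.1425 + 0.21×1.0974 + 0.11×1.8894 = 1.1422
MRP = 9.10% − 5.37% = 3.73%
E(R_P) = R_f + β_P × MRP = 5.37% + 1.1422 × 3.73% = 9.63%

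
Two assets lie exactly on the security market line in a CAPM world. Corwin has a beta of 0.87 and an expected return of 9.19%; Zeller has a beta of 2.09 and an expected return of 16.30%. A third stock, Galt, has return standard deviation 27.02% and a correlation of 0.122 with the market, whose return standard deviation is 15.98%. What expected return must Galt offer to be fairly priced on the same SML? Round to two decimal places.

5.32%

MRP = (16.30% − 9.19%) / (2.09 − 0.87) = 5.8279%
R_f = 9.19% − 0.87 × 5.8279% = 4.1197%
β_Galt = ρ·σ_i/σ_m = 0.122 × 27.02 / 15.98 = 0.2063
E(R_Galt) = R_f + β × MRP = 4.1197% + 0.2063 × 5.8279% = 5.32%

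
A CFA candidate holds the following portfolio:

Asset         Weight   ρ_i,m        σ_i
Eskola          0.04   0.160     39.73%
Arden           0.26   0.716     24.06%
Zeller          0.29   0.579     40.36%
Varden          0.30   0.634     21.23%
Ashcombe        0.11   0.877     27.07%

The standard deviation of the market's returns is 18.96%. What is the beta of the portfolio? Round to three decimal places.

0.958

β_Eskola = 0.160 × 39.73% / 18.96% = 0.3353
β_Arden = 0.716 × 24.06% / 18.96% = 0.9086
β_Zeller = 0.579 × 40.36% / 18.96% = 1.2325
β_Varden = 0.634 × 21.23% / 18.96% = 0.7099
β_Ashcombe = 0.877 × 27.07% / 18.96% = 1.2521
β_P = Σ w_i β_i = 0.04×0.3353 + 0.26×0.9086 + 0.29×1.2325 + 0.30×0.7099 + 0.11×1.2521 = 0.9578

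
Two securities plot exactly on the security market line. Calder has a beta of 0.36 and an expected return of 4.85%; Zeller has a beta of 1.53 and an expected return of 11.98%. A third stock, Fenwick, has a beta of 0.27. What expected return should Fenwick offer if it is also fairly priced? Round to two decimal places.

4.30%

MRP (SML slope) = (11.98% − 4.85%) / (1.53 − 0.36) = 7.13% / 1.17 = 6.0940%
R_f (intercept) = 4.85% − 0.36 × 6.0940% = 2.6562%
E(R_Fenwick) = R_f + β × MRP = 2.6562% + 0.27 × 6.0940% = 4.30%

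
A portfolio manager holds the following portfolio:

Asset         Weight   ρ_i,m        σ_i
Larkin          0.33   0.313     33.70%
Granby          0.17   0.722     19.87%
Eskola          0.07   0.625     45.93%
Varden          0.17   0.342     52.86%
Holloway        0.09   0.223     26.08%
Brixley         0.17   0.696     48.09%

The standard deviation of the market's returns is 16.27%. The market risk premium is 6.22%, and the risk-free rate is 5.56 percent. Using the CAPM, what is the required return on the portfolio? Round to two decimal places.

12.14%

β_Larkin = 0.313 × 33.70% / 16.27% = 0.6483
β_Granby = 0.722 × 19.87% / 16.27% = 0.8818
β_Eskola = 0.625 × 45.93% / 16.27% = 1.7644
β_Varden = 0.342 × 52.86% / 16.27% = 1.1111
β_Holloway = 0.223 × 26.08% / 16.27% = 0.3575
β_Brixley = 0.696 × 48.09% / 16.27% = 2.0572
β_P = Σ w_i β_i = 0.33×0.6483 + 0.17×0.8818 + 0.07×1.7644 + 0.17×1.1111 + 0.09×0.3575 + 0.17×2.0572 = 1.0581
E(R_P) = R_f + β_P × MRP = 5.56% + 1.0581 × 6.22% = 12.14%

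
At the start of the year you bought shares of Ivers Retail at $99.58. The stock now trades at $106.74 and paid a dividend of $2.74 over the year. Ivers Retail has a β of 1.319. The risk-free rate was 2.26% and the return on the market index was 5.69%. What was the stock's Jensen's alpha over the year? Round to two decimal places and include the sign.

+3.16%

Realised HPR = (P1 + D1 − P0) / P0 = (106.74 + 2.74 − 99.58) / 99.58 = 9.90 / 99.58 = 9.9418%
MRP = 5.69% − 2.26% = 3.43%
CAPM required = R_f + β·MRP = 2.26% + 1.319 × 3.43% = 6.78417%
α = realised − required = 9.9418% − 6.78417% = +3.16%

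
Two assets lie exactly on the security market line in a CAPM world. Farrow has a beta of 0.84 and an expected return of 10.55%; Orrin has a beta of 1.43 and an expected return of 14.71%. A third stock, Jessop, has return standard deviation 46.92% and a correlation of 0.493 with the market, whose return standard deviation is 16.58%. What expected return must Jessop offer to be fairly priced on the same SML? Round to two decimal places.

14.46%

MRP = (14.71% − 10.55%) / (1.43 − 0.84) = 7.0508%
R_f = 10.55% − 0.84 × 7.0508% = 4.6273%
β_Jessop = ρ·σ_i/σ_m = 0.493 × 46.92 / 16.58 = 1.3951
E(R_Jessop) = R_f + β × MRP = 4.6273% + 1.3951 × 7.0508% = 14.46%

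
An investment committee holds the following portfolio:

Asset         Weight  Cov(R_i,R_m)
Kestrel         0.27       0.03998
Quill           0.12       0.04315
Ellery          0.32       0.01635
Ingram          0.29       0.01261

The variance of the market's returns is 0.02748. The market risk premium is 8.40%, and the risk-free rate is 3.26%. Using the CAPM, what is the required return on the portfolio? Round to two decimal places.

10.86%

β_Kestrel = 0.03998 / 0.02748 = 1.4549
β_Quill = 0.04315 / 0.02748 = 1.5702
β_Ellery = 0.01635 / 0.02748 = 0.5950
β_Ingram = 0.01261 / 0.02748 = 0.4589
β_P = Σ w_i β_i = 0.27×1.4549 + 0.12×1.5702 + 0.32×0.5950 + 0.29×0.4589 = 0.9047
E(R_P) = R_f + β_P × MRP = 3.26% + 0.9047 × 8.40% = 10.86%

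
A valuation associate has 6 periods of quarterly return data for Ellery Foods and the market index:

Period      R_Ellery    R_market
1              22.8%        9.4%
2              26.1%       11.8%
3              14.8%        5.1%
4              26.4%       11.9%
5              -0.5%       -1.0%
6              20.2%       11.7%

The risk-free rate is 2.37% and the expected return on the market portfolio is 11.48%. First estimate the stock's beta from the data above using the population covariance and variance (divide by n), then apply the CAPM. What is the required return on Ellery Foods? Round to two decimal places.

19.56%

Mean R_i = (22.8 + 26.1 + 14.8 + 26.4 − 0.5 + 20.2) / 6 = 18.3000%
Mean R_m = (9.4 + 11.8 + 5.1 + 11.9 − 1.0 + 11.7) / 6 = 8.1500%
Σ(R_i − R̄_i)(R_m − R̄_m) = 253.9100  ⇒  Cov = 253.9100 / 6 = 42.3183
Σ(R_m − R̄_m)² = 134.5750  ⇒  Var(R_m) = 134.5750 / 6 = 22.4292
β = Cov / Var(R_m) = 42.3183 / 22.4292 = 1.8868
MRP = 11.48% − 2.37% = 9.11%
E(R) = R_f + β × MRP = 2.37% + 1.8868 × 9.11% = 19.56%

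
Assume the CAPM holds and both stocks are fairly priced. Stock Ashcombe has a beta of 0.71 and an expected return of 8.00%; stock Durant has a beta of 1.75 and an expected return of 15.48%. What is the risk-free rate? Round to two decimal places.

2.89%

Both satisfy E(R) = R_f + β·MRP, so the slope of the SML is
MRP = (15.48% − 8.00%) / (1.75 − 0.71) = 7.48% / 1.04 = 7.1923%
R_f = E(R_Ashcombe) − β_Ashcombe·MRP = 8.00% − 0.71 × 7.1923% = 2.8935%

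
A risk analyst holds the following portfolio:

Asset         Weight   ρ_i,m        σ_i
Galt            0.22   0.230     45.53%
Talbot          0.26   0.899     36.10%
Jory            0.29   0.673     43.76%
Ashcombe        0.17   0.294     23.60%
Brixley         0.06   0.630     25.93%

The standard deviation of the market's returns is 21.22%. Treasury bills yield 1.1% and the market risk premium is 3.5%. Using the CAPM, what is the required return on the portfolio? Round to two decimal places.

β_Galt = 0.230 × 45.53% / 21.22% = 0.4935
β_Talbot = 0.899 × 36.10% / 21.22% = 1.5294
β_Jory = 0.673 × 43.76% / 21.22% = 1.3879
β_Ashcombe = 0.294 × 23.60% / 21.22% = 0.3270
β_Brixley = 0.630 × 25.93% / 21.22% = 0.7698
β_P = Σ w_i β_i = 0.22×0.4935 + 0.26×1.5294 + 0.29×1.3879 + 0.17×0.3270 + 0.06×0.7698 = 1.0105
E(R_P) = R_f + β_P × MRP = 1.1% + 1.0105 × 3.5% = 4.64%

4.64%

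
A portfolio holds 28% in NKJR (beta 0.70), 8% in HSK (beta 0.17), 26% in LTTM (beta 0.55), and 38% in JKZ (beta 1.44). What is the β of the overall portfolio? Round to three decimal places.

0.900

β_P = Σ w_i β_i = 0.28×0.70 + 0.08×0.17 + 0.26×0.55 + 0.38×1.44 = 0.8998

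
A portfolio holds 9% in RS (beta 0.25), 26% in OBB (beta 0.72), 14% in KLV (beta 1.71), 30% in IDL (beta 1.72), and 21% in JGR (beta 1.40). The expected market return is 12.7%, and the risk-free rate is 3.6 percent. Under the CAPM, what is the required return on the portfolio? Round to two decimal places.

15.06%

β_P = Σ w_i β_i = 0.09×0.25 + 0.26×0.72 + 0.14×1.71 + 0.30×1.72 + 0.21×1.40 = 1.2591
MRP = 12.7% − 3.6% = 9.10%
E(R_P) = R_f + β_P × MRP = 3.6% + 1.2591 × 9.1% = 15.06%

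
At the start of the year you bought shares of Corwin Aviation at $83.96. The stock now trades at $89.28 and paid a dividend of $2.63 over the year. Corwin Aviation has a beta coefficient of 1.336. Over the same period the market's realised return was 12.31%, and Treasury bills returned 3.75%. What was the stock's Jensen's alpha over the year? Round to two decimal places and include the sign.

-5.72%

Realised HPR = (P1 + D1 − P0) / P0 = (89.28 + 2.63 − 83.96) / 83.96 = 7.95 / 83.96 = 9.4688%
MRP = 12.31% − 3.75% = 8.56%
CAPM required = R_f + β·MRP = 3.75% + 1.336 × 8.56% = 15.18616%
α = realised − required = 9.4688% − 15.18616% = -5.72%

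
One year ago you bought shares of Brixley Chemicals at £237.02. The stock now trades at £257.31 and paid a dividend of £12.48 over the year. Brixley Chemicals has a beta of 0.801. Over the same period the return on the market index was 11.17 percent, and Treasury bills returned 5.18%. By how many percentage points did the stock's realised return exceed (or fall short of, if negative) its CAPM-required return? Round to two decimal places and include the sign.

Realised HPR = (P1 + D1 − P0) / P0 = (257.31 + 12.48 − 237.02) / 237.02 = 32.77 / 237.02 = 13.8258%
MRP = 11.17% − 5.18% = 5.99%
CAPM required = R_f + β·MRP = 5.18% + 0.801 × 5.99% = 9.97799%
α = realised − required = 13.8258% − 9.97799% = +3.85%

+3.85%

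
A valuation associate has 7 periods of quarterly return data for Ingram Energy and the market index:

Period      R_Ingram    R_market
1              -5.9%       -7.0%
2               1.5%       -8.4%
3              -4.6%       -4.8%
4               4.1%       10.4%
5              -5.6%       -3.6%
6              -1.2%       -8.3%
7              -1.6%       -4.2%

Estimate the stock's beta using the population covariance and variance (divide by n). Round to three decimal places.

Mean R_i = (-5.9 + 1.5 − 4.6 + 4.1 − 5.6 − 1.2 − 1.6) / 7 = -1.9000%
Mean R_m = (-7.0 − 8.4 − 4.8 + 10.4 − 3.6 − 8.3 − 4.2) / 7 = -3.7000%
Σ(R_i − R̄_i)(R_m − R̄_m) = 81.0500  ⇒  Cov = 81.0500 / 7 = 11.5786
Σ(R_m − R̄_m)² = 254.4200  ⇒  Var(R_m) = 254.4200 / 7 = 36.3457
β = Cov / Var(R_m) = 11.5786 / 36.3457 = 0.3186

0.319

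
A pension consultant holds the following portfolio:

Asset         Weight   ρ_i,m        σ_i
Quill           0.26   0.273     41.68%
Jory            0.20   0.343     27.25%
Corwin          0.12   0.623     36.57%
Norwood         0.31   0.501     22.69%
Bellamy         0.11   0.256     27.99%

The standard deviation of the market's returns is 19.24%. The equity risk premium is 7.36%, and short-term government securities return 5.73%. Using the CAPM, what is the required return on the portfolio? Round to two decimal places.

β_Quill = 0.273 × 41.68% / 19.24% = 0.5914
β_Jory = 0.343 × 27.25% / 19.24% = 0.4858
β_Corwin = 0.623 × 36.57% / 19.24% = 1.1842
β_Norwood = 0.501 × 22.69% / 19.24% = 0.5908
β_Bellamy = 0.256 × 27.99% / 19.24% = 0.3724
β_P = Σ w_i β_i = 0.26×0.5914 + 0.20×0.4858 + 0.12×1.1842 + 0.31×0.5908 + 0.11×0.3724 = 0.6171
E(R_P) = R_f + β_P × MRP = 5.73% + 0.6171 × 7.36% = 10.27%

10.27%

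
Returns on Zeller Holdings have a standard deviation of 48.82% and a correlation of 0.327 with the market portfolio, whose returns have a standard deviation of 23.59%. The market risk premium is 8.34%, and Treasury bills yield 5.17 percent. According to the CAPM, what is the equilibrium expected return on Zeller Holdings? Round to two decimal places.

10.81%

β = ρ × σ_i / σ_m = 0.327 × 48.82% / 23.59% = 0.6767
E(R) = 5.17% + 0.6767 × 8.34% = 10.81%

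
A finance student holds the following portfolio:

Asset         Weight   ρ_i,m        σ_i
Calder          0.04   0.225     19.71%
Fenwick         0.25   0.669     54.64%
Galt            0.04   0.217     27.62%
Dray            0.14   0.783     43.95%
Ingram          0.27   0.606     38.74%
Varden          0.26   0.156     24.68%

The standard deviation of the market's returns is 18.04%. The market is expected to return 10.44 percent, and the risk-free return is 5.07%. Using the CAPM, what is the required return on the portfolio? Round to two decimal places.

11.53%

β_Calder = 0.225 × 19.71% / 18.04% = 0.2458
β_Fenwick = 0.669 × 54.64% / 18.04% = 2.0263
β_Galt = 0.217 × 27.62% / 18.04% = 0.3322
β_Dray = 0.783 × 43.95% / 18.04% = 1.9076
β_Ingram = 0.606 × 38.74% / 18.04% = 1.3014
β_Varden = 0.156 × 24.68% / 18.04% = 0.2134
β_P = Σ w_i β_i = 0.04×0.2458 + 0.25×2.0263 + 0.04×0.3322 + 0.14×1.9076 + 0.27×1.3014 + 0.26×0.2134 = 1.2036
MRP = 10.44% − 5.07% = 5.37%
E(R_P) = R_f + β_P × MRP = 5.07% + 1.2036 × 5.37% = 11.53%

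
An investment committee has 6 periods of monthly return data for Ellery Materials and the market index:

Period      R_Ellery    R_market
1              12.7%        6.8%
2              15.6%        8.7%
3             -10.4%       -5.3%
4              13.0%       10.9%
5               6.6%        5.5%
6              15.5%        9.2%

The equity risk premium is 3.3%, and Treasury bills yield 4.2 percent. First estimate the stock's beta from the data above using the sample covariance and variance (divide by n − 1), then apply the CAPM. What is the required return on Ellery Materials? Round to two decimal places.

Mean R_i = (12.7 + 15.6 − 10.4 + 13.0 + 6.6 + 15.5) / 6 = 8.8333%
Mean R_m = (6.8 + 8.7 − 5.3 + 10.9 + 5.5 + 9.2) / 6 = 5.9667%
Σ(R_i − R̄_i)(R_m − R̄_m) = 281.5667  ⇒  Cov = 281.5667 / 5 = 56.3133
Σ(R_m − R̄_m)² = 170.1133  ⇒  Var(R_m) = 170.1133 / 5 = 34.0227
β = Cov / Var(R_m) = 56.3133 / 34.0227 = 1.6552
E(R) = R_f + β × MRP = 4.2% + 1.6552 × 3.3% = 9.66%

9.66%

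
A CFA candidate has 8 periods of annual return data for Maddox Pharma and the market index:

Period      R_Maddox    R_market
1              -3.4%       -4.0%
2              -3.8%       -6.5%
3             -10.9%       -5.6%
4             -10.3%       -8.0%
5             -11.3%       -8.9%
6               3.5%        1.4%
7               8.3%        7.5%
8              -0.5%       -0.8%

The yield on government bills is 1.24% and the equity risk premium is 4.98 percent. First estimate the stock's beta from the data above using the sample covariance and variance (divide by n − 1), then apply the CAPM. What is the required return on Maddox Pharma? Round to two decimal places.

Mean R_i = (-3.4 − 3.8 − 10.9 − 10.3 − 11.3 + 3.5 + 8.3 − 0.5) / 8 = -3.5500%
Mean R_m = (-4.0 − 6.5 − 5.6 − 8.0 − 8.9 + 1.4 + 7.5 − 0.8) / 8 = -3.1125%
Σ(R_i − R̄_i)(R_m − R̄_m) = 261.4650  ⇒  Cov = 261.4650 / 7 = 37.3521
Σ(R_m − R̄_m)² = 214.1688  ⇒  Var(R_m) = 214.1688 / 7 = 30.5955
β = Cov / Var(R_m) = 37.3521 / 30.5955 = 1.2208
E(R) = R_f + β × MRP = 1.24% + 1.2208 × 4.98% = 7.32%

7.32%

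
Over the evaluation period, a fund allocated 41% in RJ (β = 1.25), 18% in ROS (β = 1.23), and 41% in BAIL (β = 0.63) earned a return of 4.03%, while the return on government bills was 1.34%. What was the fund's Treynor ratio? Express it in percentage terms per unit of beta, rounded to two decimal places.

β_P = 0.41×1.25 + 0.18×1.23 + 0.41×0.63 = 0.9922
Treynor = (R_P − R_f) / β_P = (4.03% − 1.34%) / 0.9922 = 2.69% / 0.9922 = 2.71%

2.71%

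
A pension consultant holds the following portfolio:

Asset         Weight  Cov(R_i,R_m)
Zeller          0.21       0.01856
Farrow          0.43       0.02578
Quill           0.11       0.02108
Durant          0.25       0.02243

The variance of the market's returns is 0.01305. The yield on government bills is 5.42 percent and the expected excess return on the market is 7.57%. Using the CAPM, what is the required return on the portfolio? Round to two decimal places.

β_Zeller = 0.01856 / 0.01305 = 1.4222
β_Farrow = 0.02578 / 0.01305 = 1.9755
β_Quill = 0.02108 / 0.01305 = 1.6153
β_Durant = 0.02243 / 0.01305 = 1.7188
β_P = Σ w_i β_i = 0.21×1.4222 + 0.43×1.9755 + 0.11×1.6153 + 0.25×1.7188 = 1.7555
E(R_P) = R_f + β_P × MRP = 5.42% + 1.7555 × 7.57% = 18.71%

18.71%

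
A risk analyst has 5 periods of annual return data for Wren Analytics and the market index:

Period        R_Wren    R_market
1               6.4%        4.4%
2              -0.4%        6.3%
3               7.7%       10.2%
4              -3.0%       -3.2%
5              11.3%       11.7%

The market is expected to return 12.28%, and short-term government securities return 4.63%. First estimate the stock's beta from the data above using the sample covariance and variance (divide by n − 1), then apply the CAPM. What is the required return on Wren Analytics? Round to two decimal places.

11.13%

Mean R_i = (6.4 − 0.4 + 7.7 − 3.0 + 11.3) / 5 = 4.4000%
Mean R_m = (4.4 + 6.3 + 10.2 − 3.2 + 11.7) / 5 = 5.8800%
Σ(R_i − R̄_i)(R_m − R̄_m) = 116.6300  ⇒  Cov = 116.6300 / 4 = 29.1575
Σ(R_m − R̄_m)² = 137.3480  ⇒  Var(R_m) = 137.3480 / 4 = 34.3370
β = Cov / Var(R_m) = 29.1575 / 34.3370 = 0.8492
MRP = 12.28% − 4.63% = 7.65%
E(R) = R_f + β × MRP = 4.63% + 0.8492 × 7.65% = 11.13%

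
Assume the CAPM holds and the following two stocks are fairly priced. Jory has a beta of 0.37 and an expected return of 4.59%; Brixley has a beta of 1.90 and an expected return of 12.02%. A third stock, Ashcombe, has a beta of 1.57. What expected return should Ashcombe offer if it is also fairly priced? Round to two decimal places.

MRP (SML slope) = (12.02% − 4.59%) / (1.90 − 0.37) = 7.43% / 1.53 = 4.8562%
R_f (intercept) = 4.59% − 0.37 × 4.8562% = 2.7932%
E(R_Ashcombe) = R_f + β × MRP = 2.7932% + 1.57 × 4.8562% = 10.42%

10.42%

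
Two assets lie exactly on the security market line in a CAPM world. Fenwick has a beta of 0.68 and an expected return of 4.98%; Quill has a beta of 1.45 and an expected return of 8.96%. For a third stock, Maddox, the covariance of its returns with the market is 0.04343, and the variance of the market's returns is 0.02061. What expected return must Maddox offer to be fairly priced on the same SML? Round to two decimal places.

MRP = (8.96% − 4.98%) / (1.45 − 0.68) = 5.1688%
R_f = 4.98% − 0.68 × 5.1688% = 1.4652%
β_Maddox = Cov / Var(R_m) = 0.04343 / 0.02061 = 2.1072
E(R_Maddox) = R_f + β × MRP = 1.4652% + 2.1072 × 5.1688% = 12.36%

12.36%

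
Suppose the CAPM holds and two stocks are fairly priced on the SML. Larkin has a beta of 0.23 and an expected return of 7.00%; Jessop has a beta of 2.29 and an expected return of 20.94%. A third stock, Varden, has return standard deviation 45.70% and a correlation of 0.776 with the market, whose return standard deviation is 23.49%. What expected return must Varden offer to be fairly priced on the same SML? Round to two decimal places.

MRP = (20.94% − 7.00%) / (2.29 − 0.23) = 6.7670%
R_f = 7.00% − 0.23 × 6.7670% = 5.4436%
β_Varden = ρ·σ_i/σ_m = 0.776 × 45.70 / 23.49 = 1.5097
E(R_Varden) = R_f + β × MRP = 5.4436% + 1.5097 × 6.7670% = 15.66%

15.66%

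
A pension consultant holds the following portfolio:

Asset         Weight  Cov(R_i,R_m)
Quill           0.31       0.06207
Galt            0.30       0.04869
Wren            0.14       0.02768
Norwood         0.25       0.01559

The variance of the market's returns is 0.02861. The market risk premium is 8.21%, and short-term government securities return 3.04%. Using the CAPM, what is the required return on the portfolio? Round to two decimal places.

β_Quill = 0.06207 / 0.02861 = 2.1695
β_Galt = 0.04869 / 0.02861 = 1.7019
β_Wren = 0.02768 / 0.02861 = 0.9675
β_Norwood = 0.01559 / 0.02861 = 0.5449
β_P = Σ w_i β_i = 0.31×2.1695 + 0.30×1.7019 + 0.14×0.9675 + 0.25×0.5449 = 1.4548
E(R_P) = R_f + β_P × MRP = 3.04% + 1.4548 × 8.21% = 14.98%

14.98%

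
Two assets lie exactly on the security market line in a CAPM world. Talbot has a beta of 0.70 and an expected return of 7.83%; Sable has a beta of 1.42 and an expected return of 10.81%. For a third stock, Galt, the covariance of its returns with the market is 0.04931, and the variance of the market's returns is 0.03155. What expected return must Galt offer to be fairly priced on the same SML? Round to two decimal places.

MRP = (10.81% − 7.83%) / (1.42 − 0.70) = 4.1389%
R_f = 7.83% − 0.70 × 4.1389% = 4.9328%
β_Galt = Cov / Var(R_m) = 0.04931 / 0.03155 = 1.5629
E(R_Galt) = R_f + β × MRP = 4.9328% + 1.5629 × 4.1389% = 11.40%

11.40%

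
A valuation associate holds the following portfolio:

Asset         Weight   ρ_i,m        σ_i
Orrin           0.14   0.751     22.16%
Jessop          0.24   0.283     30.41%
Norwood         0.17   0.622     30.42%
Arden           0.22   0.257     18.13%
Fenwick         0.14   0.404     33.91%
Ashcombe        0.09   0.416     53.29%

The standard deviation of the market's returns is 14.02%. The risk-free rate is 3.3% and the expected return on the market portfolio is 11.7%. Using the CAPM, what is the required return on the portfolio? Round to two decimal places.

10.82%

β_Orrin = 0.751 × 22.16% / 14.02% = 1.1870
β_Jessop = 0.283 × 30.41% / 14.02% = 0.6138
β_Norwood = 0.622 × 30.42% / 14.02% = 1.3496
β_Arden = 0.257 × 18.13% / 14.02% = 0.3323
β_Fenwick = 0.404 × 33.91% / 14.02% = 0.9771
β_Ashcombe = 0.416 × 53.29% / 14.02% = 1.5812
β_P = Σ w_i β_i = 0.14×1.1870 + 0.24×0.6138 + 0.17×1.3496 + 0.22×0.3323 + 0.14×0.9771 + 0.09×1.5812 = 0.8951
MRP = 11.7% − 3.3% = 8.40%
E(R_P) = R_f + β_P × MRP = 3.3% + 0.8951 × 8.4% = 10.82%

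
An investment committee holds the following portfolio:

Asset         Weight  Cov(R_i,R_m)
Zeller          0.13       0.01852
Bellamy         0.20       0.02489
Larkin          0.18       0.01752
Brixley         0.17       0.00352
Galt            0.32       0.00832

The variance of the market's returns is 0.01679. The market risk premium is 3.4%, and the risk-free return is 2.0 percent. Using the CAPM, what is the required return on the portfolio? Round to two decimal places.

4.79%

β_Zeller = 0.01852 / 0.01679 = 1.1030
β_Bellamy = 0.02489 / 0.01679 = 1.4824
β_Larkin = 0.01752 / 0.01679 = 1.0435
β_Brixley = 0.00352 / 0.01679 = 0.2096
β_Galt = 0.00832 / 0.01679 = 0.4955
β_P = Σ w_i β_i = 0.13×1.1030 + 0.20×1.4824 + 0.18×1.0435 + 0.17×0.2096 + 0.32×0.4955 = 0.8219
E(R_P) = R_f + β_P × MRP = 2.0% + 0.8219 × 3.4% = 4.79%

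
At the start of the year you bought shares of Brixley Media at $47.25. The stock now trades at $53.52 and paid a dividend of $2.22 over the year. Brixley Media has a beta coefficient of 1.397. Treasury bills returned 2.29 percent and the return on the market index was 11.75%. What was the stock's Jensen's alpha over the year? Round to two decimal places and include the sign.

Realised HPR = (P1 + D1 − P0) / P0 = (53.52 + 2.22 − 47.25) / 47.25 = 8.49 / 47.25 = 17.9683%
MRP = 11.75% − 2.29% = 9.46%
CAPM required = R_f + β·MRP = 2.29% + 1.397 × 9.46% = 15.50562%
α = realised − required = 17.9683% − 15.50562% = +2.46%

+2.46%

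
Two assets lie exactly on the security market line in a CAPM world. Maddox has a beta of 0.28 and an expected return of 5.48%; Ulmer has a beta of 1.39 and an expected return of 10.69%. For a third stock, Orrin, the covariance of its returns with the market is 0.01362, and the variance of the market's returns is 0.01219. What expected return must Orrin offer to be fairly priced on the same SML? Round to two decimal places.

9.41%

MRP = (10.69% − 5.48%) / (1.39 − 0.28) = 4.6937%
R_f = 5.48% − 0.28 × 4.6937% = 4.1658%
β_Orrin = Cov / Var(R_m) = 0.01362 / 0.01219 = 1.1173
E(R_Orrin) = R_f + β × MRP = 4.1658% + 1.1173 × 4.6937% = 9.41%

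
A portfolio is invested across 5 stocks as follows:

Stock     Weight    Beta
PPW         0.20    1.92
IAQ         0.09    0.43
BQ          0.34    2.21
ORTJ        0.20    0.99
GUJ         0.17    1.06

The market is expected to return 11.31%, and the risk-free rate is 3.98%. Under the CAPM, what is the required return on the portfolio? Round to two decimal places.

15.36%

β_P = Σ w_i β_i = 0.20×1.92 + 0.09×0.43 + 0.34×2.21 + 0.20×0.99 + 0.17×1.06 = 1.5523
MRP = 11.31% − 3.98% = 7.33%
E(R_P) = R_f + β_P × MRP = 3.98% + 1.5523 × 7.33% = 15.36%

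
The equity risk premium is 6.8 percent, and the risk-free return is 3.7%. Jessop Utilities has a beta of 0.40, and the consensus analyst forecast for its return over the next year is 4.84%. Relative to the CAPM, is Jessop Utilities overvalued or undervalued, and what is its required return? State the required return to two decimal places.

Overvalued; required return 6.42%

Required return = R_f + β·MRP = 3.7% + 0.40 × 6.8% = 6.42%
Forecast 4.84% < required 6.42% → the stock plots below the SML → overvalued.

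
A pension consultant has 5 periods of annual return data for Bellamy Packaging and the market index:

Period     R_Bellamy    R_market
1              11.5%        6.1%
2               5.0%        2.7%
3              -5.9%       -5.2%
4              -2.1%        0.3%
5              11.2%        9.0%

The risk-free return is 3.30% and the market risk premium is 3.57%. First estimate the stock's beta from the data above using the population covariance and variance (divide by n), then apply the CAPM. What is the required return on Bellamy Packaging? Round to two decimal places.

8.20%

Mean R_i = (11.5 + 5.0 − 5.9 − 2.1 + 11.2) / 5 = 3.9400%
Mean R_m = (6.1 + 2.7 − 5.2 + 0.3 + 9.0) / 5 = 2.5800%
Σ(R_i − R̄_i)(R_m − R̄_m) = 163.6740  ⇒  Cov = 163.6740 / 5 = 32.7348
Σ(R_m − R̄_m)² = 119.3480  ⇒  Var(R_m) = 119.3480 / 5 = 23.8696
β = Cov / Var(R_m) = 32.7348 / 23.8696 = 1.3714
E(R) = R_f + β × MRP = 3.30% + 1.3714 × 3.57% = 8.20%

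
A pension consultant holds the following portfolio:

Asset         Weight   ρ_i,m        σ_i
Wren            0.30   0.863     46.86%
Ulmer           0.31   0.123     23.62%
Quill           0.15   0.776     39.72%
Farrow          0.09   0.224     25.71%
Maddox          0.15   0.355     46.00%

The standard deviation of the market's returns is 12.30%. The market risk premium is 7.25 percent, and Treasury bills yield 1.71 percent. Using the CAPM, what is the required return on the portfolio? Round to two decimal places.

β_Wren = 0.863 × 46.86% / 12.30% = 3.2878
β_Ulmer = 0.123 × 23.62% / 12.30% = 0.2362
β_Quill = 0.776 × 39.72% / 12.30% = 2.5059
β_Farrow = 0.224 × 25.71% / 12.30% = 0.4682
β_Maddox = 0.355 × 46.00% / 12.30% = 1.3276
β_P = Σ w_i β_i = 0.30×3.2878 + 0.31×0.2362 + 0.15×2.5059 + 0.09×0.4682 + 0.15×1.3276 = 1.6767
E(R_P) = R_f + β_P × MRP = 1.71% + 1.6767 × 7.25% = 13.87%

13.87%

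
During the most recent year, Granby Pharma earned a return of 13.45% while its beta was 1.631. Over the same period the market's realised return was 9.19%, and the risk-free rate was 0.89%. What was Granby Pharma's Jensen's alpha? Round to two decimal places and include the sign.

Market excess return = 9.19% − 0.89% = 8.30%
CAPM benchmark = R_f + β(R_m − R_f) = 0.89% + 1.631 × 8.30% = 14.42730%
α = actual − benchmark = 13.45% − 14.42730% = -0.98%

-0.98%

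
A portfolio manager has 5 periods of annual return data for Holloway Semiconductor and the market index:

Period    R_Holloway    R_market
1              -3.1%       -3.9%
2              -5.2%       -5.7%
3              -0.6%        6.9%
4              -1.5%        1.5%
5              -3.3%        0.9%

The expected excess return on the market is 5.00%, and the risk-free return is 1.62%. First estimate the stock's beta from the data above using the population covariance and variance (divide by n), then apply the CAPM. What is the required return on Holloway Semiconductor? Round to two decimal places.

3.22%

Mean R_i = (-3.1 − 5.2 − 0.6 − 1.5 − 3.3) / 5 = -2.7400%
Mean R_m = (-3.9 − 5.7 + 6.9 + 1.5 + 0.9) / 5 = -0.0600%
Σ(R_i − R̄_i)(R_m − R̄_m) = 31.5480  ⇒  Cov = 31.5480 / 5 = 6.3096
Σ(R_m − R̄_m)² = 98.3520  ⇒  Var(R_m) = 98.3520 / 5 = 19.6704
β = Cov / Var(R_m) = 6.3096 / 19.6704 = 0.3208
E(R) = R_f + β × MRP = 1.62% + 0.3208 × 5.00% = 3.22%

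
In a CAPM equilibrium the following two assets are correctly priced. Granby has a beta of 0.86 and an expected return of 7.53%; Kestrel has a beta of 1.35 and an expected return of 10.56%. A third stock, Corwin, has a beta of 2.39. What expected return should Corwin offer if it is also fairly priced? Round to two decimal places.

MRP (SML slope) = (10.56% − 7.53%) / (1.35 − 0.86) = 3.03% / 0.49 = 6.1837%
R_f (intercept) = 7.53% − 0.86 × 6.1837% = 2.2120%
E(R_Corwin) = R_f + β × MRP = 2.2120% + 2.39 × 6.1837% = 16.99%

16.99%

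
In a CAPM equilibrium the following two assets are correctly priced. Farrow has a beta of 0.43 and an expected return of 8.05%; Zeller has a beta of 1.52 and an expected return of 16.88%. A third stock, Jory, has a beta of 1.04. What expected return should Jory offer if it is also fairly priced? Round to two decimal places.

12.99%

MRP (SML slope) = (16.88% − 8.05%) / (1.52 − 0.43) = 8.83% / 1.09 = 8.1009%
R_f (intercept) = 8.05% − 0.43 × 8.1009% = 4.5666%
E(R_Jory) = R_f + β × MRP = 4.5666% + 1.04 × 8.1009% = 12.99%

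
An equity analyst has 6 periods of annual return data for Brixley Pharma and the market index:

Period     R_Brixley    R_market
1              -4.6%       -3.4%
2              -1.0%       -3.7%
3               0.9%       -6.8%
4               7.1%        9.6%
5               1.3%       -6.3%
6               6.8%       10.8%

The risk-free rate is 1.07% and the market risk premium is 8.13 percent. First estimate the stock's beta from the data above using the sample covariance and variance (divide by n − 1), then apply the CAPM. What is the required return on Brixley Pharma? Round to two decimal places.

4.79%

Mean R_i = (-4.6 − 1.0 + 0.9 + 7.1 + 1.3 + 6.8) / 6 = 1.7500%
Mean R_m = (-3.4 − 3.7 − 6.8 + 9.6 − 6.3 + 10.8) / 6 = 0.0333%
Σ(R_i − R̄_i)(R_m − R̄_m) = 146.2800  ⇒  Cov = 146.2800 / 5 = 29.2560
Σ(R_m − R̄_m)² = 319.9733  ⇒  Var(R_m) = 319.9733 / 5 = 63.9947
β = Cov / Var(R_m) = 29.2560 / 63.9947 = 0.4572
E(R) = R_f + β × MRP = 1.07% + 0.4572 × 8.13% = 4.79%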